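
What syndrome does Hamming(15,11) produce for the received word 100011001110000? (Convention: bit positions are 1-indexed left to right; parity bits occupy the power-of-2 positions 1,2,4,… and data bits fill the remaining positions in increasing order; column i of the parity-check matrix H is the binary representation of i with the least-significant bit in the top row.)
Syndrome s = H · r^T (mod 2), r = 100011001110000:
  s[0] = (101010101010101)·(100011001110000) mod 2 = 1+0+0+0+1+0+0+0+1+0+1+0+0+0+0 mod 2 = 0
  s[1] = (011001100110011)·(100011001110000) mod 2 = 0+0+0+0+0+1+0+0+0+1+1+0+0+0+0 mod 2 = 1
  s[2] = (000111100001111)·(100011001110000) mod 2 = 0+0+0+0+1+1+0+0+0+0+0+0+0+0+0 mod 2 = 0
  s[3] = (000000011111111)·(100011001110000) mod 2 = 0+0+0+0+0+0+0+0+1+1+1+0+0+0+0 mod 2 = 1
Syndrome = 0101
Non-zero syndrome: error at position 10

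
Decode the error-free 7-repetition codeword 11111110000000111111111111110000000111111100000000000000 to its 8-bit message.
Split into 7-bit blocks: 1111111 0000000 1111111 1111111 0000000 1111111 0000000 0000000
Data = 10110100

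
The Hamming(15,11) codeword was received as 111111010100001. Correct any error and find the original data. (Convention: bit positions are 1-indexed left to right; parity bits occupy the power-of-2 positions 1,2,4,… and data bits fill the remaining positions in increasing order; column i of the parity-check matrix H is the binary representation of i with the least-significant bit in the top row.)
Syndrome s = H · r^T (mod 2), r = 111111010100001:
  s[0] = (101010101010101)·(111111010100001) mod 2 = 1+0+1+0+1+0+0+0+0+0+0+0+0+0+1 mod 2 = 0
  s[1] = (011001100110011)·(111111010100001) mod 2 = 0+1+1+0+0+1+0+0+0+1+0+0+0+0+1 mod 2 = 1
  s[2] = (000111100001111)·(111111010100001) mod 2 = 0+0+0+1+1+1+0+0+0+0+0+0+0+0+1 mod 2 = 0
  s[3] = (000000011111111)·(111111010100001) mod 2 = 0+0+0+0+0+0+0+1+0+1+0+0+0+0+1 mod 2 = 1
Syndrome = 0101
Column 10 of H equals this syndrome → error at bit 10 (1-indexed).
Flip bit 10: 111111010100001 → 111111010000001
Extract data bits at positions {3,5,6,7,9,10,11,12,13,14,15}: 11100000001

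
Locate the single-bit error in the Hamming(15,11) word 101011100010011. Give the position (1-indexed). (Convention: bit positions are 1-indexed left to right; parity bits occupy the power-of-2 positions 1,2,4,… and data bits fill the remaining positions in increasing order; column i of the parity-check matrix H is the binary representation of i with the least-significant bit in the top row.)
Syndrome s = H · r^T (mod 2), r = 101011100010011:
  s[0] = (101010101010101)·(101011100010011) mod 2 = 1+0+1+0+1+0+1+0+0+0+1+0+0+0+1 mod 2 = 0
  s[1] = (011001100110011)·(101011100010011) mod 2 = 0+0+1+0+0+1+1+0+0+0+1+0+0+1+1 mod 2 = 0
  s[2] = (000111100001111)·(101011100010011) mod 2 = 0+0+0+0+1+1+1+0+0+0+0+0+0+1+1 mod 2 = 1
  s[3] = (000000011111111)·(101011100010011) mod 2 = 0+0+0+0+0+0+0+0+0+0+1+0+0+1+1 mod 2 = 1
Syndrome = 0011
Column i of H is the binary representation of i, so the syndrome is the binary index of the flipped bit.
Read s = 0011 with s[0] as LSB: 0·2^0 + 0·2^1 + 1·2^2 + 1·2^3 = 12.
Error is at bit position 12.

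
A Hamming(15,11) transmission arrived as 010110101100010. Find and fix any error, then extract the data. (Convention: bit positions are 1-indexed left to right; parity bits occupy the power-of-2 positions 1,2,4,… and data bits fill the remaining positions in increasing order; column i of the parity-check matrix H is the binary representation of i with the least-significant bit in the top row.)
Syndrome s = H · r^T (mod 2), r = 010110101100010:
  s[0] = (101010101010101)·(010110101100010) mod 2 = 0+0+0+0+1+0+1+0+1+0+0+0+0+0+0 mod 2 = 1
  s[1] = (011001100110011)·(010110101100010) mod 2 = 0+1+0+0+0+0+1+0+0+1+0+0+0+1+0 mod 2 = 0
  s[2] = (000111100001111)·(010110101100010) mod 2 = 0+0+0+1+1+0+1+0+0+0+0+0+0+1+0 mod 2 = 0
  s[3] = (000000011111111)·(010110101100010) mod 2 = 0+0+0+0+0+0+0+0+1+1+0+0+0+1+0 mod 2 = 1
Syndrome = 1001
Column 9 of H equals this syndrome → error at bit 9 (1-indexed).
Flip bit 9: 010110101100010 → 010110100100010
Extract data bits at positions {3,5,6,7,9,10,11,12,13,14,15}: 01010100010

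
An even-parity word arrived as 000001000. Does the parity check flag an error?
Sum of received bits: 0+0+0+0+0+1+0+0+0 = 1; 1 mod 2 = 1. Result is 1 ≠ 0 → error detected.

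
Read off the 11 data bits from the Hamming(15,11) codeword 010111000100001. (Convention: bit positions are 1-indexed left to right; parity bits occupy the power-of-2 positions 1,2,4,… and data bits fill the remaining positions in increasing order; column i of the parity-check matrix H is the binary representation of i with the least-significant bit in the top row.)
Parity bits occupy power-of-2 positions; data bits are at positions {3,5,6,7,9,10,11,12,13,14,15} (1-indexed).
Extract: c[3]=0 c[5]=1 c[6]=1 c[7]=0 c[9]=0 c[10]=1 c[11]=0 c[12]=0 c[13]=0 c[14]=0 c[15]=1
Data = 01100100001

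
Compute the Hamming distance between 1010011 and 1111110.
XOR = 0101101, count of 1s = 4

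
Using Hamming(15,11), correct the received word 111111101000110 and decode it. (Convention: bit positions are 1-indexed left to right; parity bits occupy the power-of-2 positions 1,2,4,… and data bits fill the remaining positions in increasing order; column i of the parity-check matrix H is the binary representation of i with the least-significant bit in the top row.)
Syndrome s = H · r^T (mod 2), r = 111111101000110:
  s[0] = (101010101010101)·(111111101000110) mod 2 = 1+0+1+0+1+0+1+0+1+0+0+0+1+0+0 mod 2 = 0
  s[1] = (011001100110011)·(111111101000110) mod 2 = 0+1+1+0+0+1+1+0+0+0+0+0+0+1+0 mod 2 = 1
  s[2] = (000111100001111)·(111111101000110) mod 2 = 0+0+0+1+1+1+1+0+0+0+0+0+1+1+0 mod 2 = 0
  s[3] = (000000011111111)·(111111101000110) mod 2 = 0+0+0+0+0+0+0+0+1+0+0+0+1+1+0 mod 2 = 1
Syndrome = 0101
Column 10 of H equals this syndrome → error at bit 10 (1-indexed).
Flip bit 10: 111111101000110 → 111111101100110
Extract data bits at positions {3,5,6,7,9,10,11,12,13,14,15}: 11111100110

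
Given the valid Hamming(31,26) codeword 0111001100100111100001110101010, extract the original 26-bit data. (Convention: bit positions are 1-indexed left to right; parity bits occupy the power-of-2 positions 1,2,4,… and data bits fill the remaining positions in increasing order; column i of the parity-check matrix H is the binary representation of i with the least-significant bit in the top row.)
Parity bits occupy power-of-2 positions; data bits are at positions {3,5,6,7,9,10,11,12,13,14,15,17,18,19,20,21,22,23,24,25,26,27,28,29,30,31} (1-indexed).
Extract: c[3]=1 c[5]=0 c[6]=0 c[7]=1 c[9]=0 c[10]=0 c[11]=1 c[12]=0 c[13]=0 c[14]=1 c[15]=1 c[17]=1 c[18]=0 c[19]=0 c[20]=0 c[21]=0 c[22]=1 c[23]=1 c[24]=1 c[25]=0 c[26]=1 c[27]=0 c[28]=1 c[29]=0 c[30]=1 c[31]=0
Data = 10010010011100001110101010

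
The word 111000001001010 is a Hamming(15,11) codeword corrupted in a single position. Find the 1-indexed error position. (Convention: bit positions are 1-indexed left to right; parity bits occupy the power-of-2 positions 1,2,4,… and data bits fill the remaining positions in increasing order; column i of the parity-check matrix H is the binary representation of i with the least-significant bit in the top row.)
Syndrome s = H · r^T (mod 2), r = 111000001001010:
  s[0] = (101010101010101)·(111000001001010) mod 2 = 1+0+1+0+0+0+0+0+1+0+0+0+0+0+0 mod 2 = 1
  s[1] = (011001100110011)·(111000001001010) mod 2 = 0+1+1+0+0+0+0+0+0+0+0+0+0+1+0 mod 2 = 1
  s[2] = (000111100001111)·(111000001001010) mod 2 = 0+0+0+0+0+0+0+0+0+0+0+1+0+1+0 mod 2 = 0
  s[3] = (000000011111111)·(111000001001010) mod 2 = 0+0+0+0+0+0+0+0+1+0+0+1+0+1+0 mod 2 = 1
Syndrome = 1101
Column i of H is the binary representation of i, so the syndrome is the binary index of the flipped bit.
Read s = 1101 with s[0] as LSB: 1·2^0 + 1·2^1 + 0·2^2 + 1·2^3 = 11.
Error is at bit position 11.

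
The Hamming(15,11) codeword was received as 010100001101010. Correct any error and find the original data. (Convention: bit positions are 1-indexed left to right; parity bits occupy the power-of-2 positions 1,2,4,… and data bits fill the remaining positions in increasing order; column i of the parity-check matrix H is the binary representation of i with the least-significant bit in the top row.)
Syndrome s = H · r^T (mod 2), r = 010100001101010:
  s[0] = (101010101010101)·(010100001101010) mod 2 = 0+0+0+0+0+0+0+0+1+0+0+0+0+0+0 mod 2 = 1
  s[1] = (011001100110011)·(010100001101010) mod 2 = 0+1+0+0+0+0+0+0+0+1+0+0+0+1+0 mod 2 = 1
  s[2] = (000111100001111)·(010100001101010) mod 2 = 0+0+0+1+0+0+0+0+0+0+0+1+0+1+0 mod 2 = 1
  s[3] = (000000011111111)·(010100001101010) mod 2 = 0+0+0+0+0+0+0+0+1+1+0+1+0+1+0 mod 2 = 0
Syndrome = 1110
Column 7 of H equals this syndrome → error at bit 7 (1-indexed).
Flip bit 7: 010100001101010 → 010100101101010
Extract data bits at positions {3,5,6,7,9,10,11,12,13,14,15}: 00011101010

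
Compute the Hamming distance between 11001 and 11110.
XOR = 00111, count of 1s = 3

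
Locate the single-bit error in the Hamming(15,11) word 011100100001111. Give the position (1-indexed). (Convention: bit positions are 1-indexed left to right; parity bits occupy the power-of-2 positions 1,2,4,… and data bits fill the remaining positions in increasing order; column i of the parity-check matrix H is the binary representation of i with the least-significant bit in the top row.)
Syndrome s = H · r^T (mod 2), r = 011100100001111:
  s[0] = (101010101010101)·(011100100001111) mod 2 = 0+0+1+0+0+0+1+0+0+0+0+0+1+0+1 mod 2 = 0
  s[1] = (011001100110011)·(011100100001111) mod 2 = 0+1+1+0+0+0+1+0+0+0+0+0+0+1+1 mod 2 = 1
  s[2] = (000111100001111)·(011100100001111) mod 2 = 0+0+0+1+0+0+1+0+0+0+0+1+1+1+1 mod 2 = 0
  s[3] = (000000011111111)·(011100100001111) mod 2 = 0+0+0+0+0+0+0+0+0+0+0+1+1+1+1 mod 2 = 0
Syndrome = 0100
Column i of H is the binary representation of i, so the syndrome is the binary index of the flipped bit.
Read s = 0100 with s[0] as LSB: 0·2^0 + 1·2^1 + 0·2^2 + 0·2^3 = 2.
Error is at bit position 2.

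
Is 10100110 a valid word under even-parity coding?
Sum of all bits: 1+0+1+0+0+1+1+0 = 4; 4 mod 2 = 0. Result is 0 → valid parity.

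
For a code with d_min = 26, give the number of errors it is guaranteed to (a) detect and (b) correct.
(a) Detection requires d_min ≥ e+1, so e ≤ d_min − 1 = 25.
(b) Correction requires d_min ≥ 2t+1, so t ≤ ⌊(d_min − 1)/2⌋ = ⌊25/2⌋ = 12.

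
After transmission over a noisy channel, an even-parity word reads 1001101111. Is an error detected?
Sum of received bits: 1+0+0+1+1+0+1+1+1+1 = 7; 7 mod 2 = 1. Result is 1 ≠ 0 → error detected.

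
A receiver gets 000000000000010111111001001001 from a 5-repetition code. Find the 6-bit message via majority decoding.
Split into 5-bit blocks and majority-vote each:
  block 1 = 00000: 0 ones, 5 zeros → 0
  block 2 = 00000: 0 ones, 5 zeros → 0
  block 3 = 00010: 1 ones, 4 zeros → 0
  block 4 = 11111: 5 ones, 0 zeros → 1
  block 5 = 10010: 2 ones, 3 zeros → 0
  block 6 = 01001: 2 ones, 3 zeros → 0
Decoded = 000100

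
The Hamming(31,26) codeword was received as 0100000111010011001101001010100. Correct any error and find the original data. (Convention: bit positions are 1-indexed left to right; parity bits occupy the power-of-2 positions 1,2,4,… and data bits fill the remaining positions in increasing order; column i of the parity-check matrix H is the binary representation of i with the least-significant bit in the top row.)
Syndrome s = H · r^T (mod 2), r = 0100000111010011001101001010100:
  s[0] = (1010101010101010101010101010101)·(0100000111010011001101001010100) mod 2 = 0+0+0+0+0+0+0+0+1+0+0+0+0+0+1+0+0+0+1+0+0+0+0+0+1+0+1+0+1+0+0 mod 2 = 0
  s[1] = (0110011001100110011001100110011)·(0100000111010011001101001010100) mod 2 = 0+1+0+0+0+0+0+0+0+1+0+0+0+0+1+0+0+0+1+0+0+1+0+0+0+0+1+0+0+0+0 mod 2 = 0
  s[2] = (0001111000011110000111100001111)·(0100000111010011001101001010100) mod 2 = 0+0+0+0+0+0+0+0+0+0+0+1+0+0+1+0+0+0+0+1+0+1+0+0+0+0+0+0+1+0+0 mod 2 = 1
  s[3] = (0000000111111110000000011111111)·(0100000111010011001101001010100) mod 2 = 0+0+0+0+0+0+0+1+1+1+0+1+0+0+1+0+0+0+0+0+0+0+0+0+1+0+1+0+1+0+0 mod 2 = 0
  s[4] = (0000000000000001111111111111111)·(0100000111010011001101001010100) mod 2 = 0+0+0+0+0+0+0+0+0+0+0+0+0+0+0+1+0+0+1+1+0+1+0+0+1+0+1+0+1+0+0 mod 2 = 1
Syndrome = 00101
Column 20 of H equals this syndrome → error at bit 20 (1-indexed).
Flip bit 20: 0100000111010011001101001010100 → 0100000111010011001001001010100
Extract data bits at positions {3,5,6,7,9,10,11,12,13,14,15,17,18,19,20,21,22,23,24,25,26,27,28,29,30,31}: 00001101001001001001010100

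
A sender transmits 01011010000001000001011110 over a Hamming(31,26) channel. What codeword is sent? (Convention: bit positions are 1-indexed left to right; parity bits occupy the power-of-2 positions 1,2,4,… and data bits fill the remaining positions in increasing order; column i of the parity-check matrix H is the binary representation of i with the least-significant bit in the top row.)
Codeword c = d · G (mod 2), d = 01011010000001000001011110:
  c[0] = d·G[:,0] = (01011010000001000001011110)·(11011010101101010101010101) mod 2 = 0+1+0+1+1+0+1+0+0+0+0+0+0+1+0+0+0+0+0+1+0+1+0+1+0+0 mod 2 = 0
  c[1] = d·G[:,1] = (01011010000001000001011110)·(10110110011011001100110011) mod 2 = 0+0+0+1+0+0+1+0+0+0+0+0+0+1+0+0+0+0+0+0+0+1+0+0+1+0 mod 2 = 1
  c[2] = d·G[:,2] = (01011010000001000001011110)·(10000000000000000000000000) mod 2 = 0+0+0+0+0+0+0+0+0+0+0+0+0+0+0+0+0+0+0+0+0+0+0+0+0+0 mod 2 = 0
  c[3] = d·G[:,3] = (01011010000001000001011110)·(01110001111000111100001111) mod 2 = 0+1+0+1+0+0+0+0+0+0+0+0+0+0+0+0+0+0+0+0+0+0+1+1+1+0 mod 2 = 1
  c[4] = d·G[:,4] = (01011010000001000001011110)·(01000000000000000000000000) mod 2 = 0+1+0+0+0+0+0+0+0+0+0+0+0+0+0+0+0+0+0+0+0+0+0+0+0+0 mod 2 = 1
  c[5] = d·G[:,5] = (01011010000001000001011110)·(00100000000000000000000000) mod 2 = 0+0+0+0+0+0+0+0+0+0+0+0+0+0+0+0+0+0+0+0+0+0+0+0+0+0 mod 2 = 0
  c[6] = d·G[:,6] = (01011010000001000001011110)·(00010000000000000000000000) mod 2 = 0+0+0+1+0+0+0+0+0+0+0+0+0+0+0+0+0+0+0+0+0+0+0+0+0+0 mod 2 = 1
  c[7] = d·G[:,7] = (01011010000001000001011110)·(00001111111000000011111111) mod 2 = 0+0+0+0+1+0+1+0+0+0+0+0+0+0+0+0+0+0+0+1+0+1+1+1+1+0 mod 2 = 1
  c[8] = d·G[:,8] = (01011010000001000001011110)·(00001000000000000000000000) mod 2 = 0+0+0+0+1+0+0+0+0+0+0+0+0+0+0+0+0+0+0+0+0+0+0+0+0+0 mod 2 = 1
  c[9] = d·G[:,9] = (01011010000001000001011110)·(00000100000000000000000000) mod 2 = 0+0+0+0+0+0+0+0+0+0+0+0+0+0+0+0+0+0+0+0+0+0+0+0+0+0 mod 2 = 0
  c[10] = d·G[:,10] = (01011010000001000001011110)·(00000010000000000000000000) mod 2 = 0+0+0+0+0+0+1+0+0+0+0+0+0+0+0+0+0+0+0+0+0+0+0+0+0+0 mod 2 = 1
  c[11] = d·G[:,11] = (01011010000001000001011110)·(00000001000000000000000000) mod 2 = 0+0+0+0+0+0+0+0+0+0+0+0+0+0+0+0+0+0+0+0+0+0+0+0+0+0 mod 2 = 0
  c[12] = d·G[:,12] = (01011010000001000001011110)·(00000000100000000000000000) mod 2 = 0+0+0+0+0+0+0+0+0+0+0+0+0+0+0+0+0+0+0+0+0+0+0+0+0+0 mod 2 = 0
  c[13] = d·G[:,13] = (01011010000001000001011110)·(00000000010000000000000000) mod 2 = 0+0+0+0+0+0+0+0+0+0+0+0+0+0+0+0+0+0+0+0+0+0+0+0+0+0 mod 2 = 0
  c[14] = d·G[:,14] = (01011010000001000001011110)·(00000000001000000000000000) mod 2 = 0+0+0+0+0+0+0+0+0+0+0+0+0+0+0+0+0+0+0+0+0+0+0+0+0+0 mod 2 = 0
  c[15] = d·G[:,15] = (01011010000001000001011110)·(00000000000111111111111111) mod 2 = 0+0+0+0+0+0+0+0+0+0+0+0+0+1+0+0+0+0+0+1+0+1+1+1+1+0 mod 2 = 0
  c[16] = d·G[:,16] = (01011010000001000001011110)·(00000000000100000000000000) mod 2 = 0+0+0+0+0+0+0+0+0+0+0+0+0+0+0+0+0+0+0+0+0+0+0+0+0+0 mod 2 = 0
  c[17] = d·G[:,17] = (01011010000001000001011110)·(00000000000010000000000000) mod 2 = 0+0+0+0+0+0+0+0+0+0+0+0+0+0+0+0+0+0+0+0+0+0+0+0+0+0 mod 2 = 0
  c[18] = d·G[:,18] = (01011010000001000001011110)·(00000000000001000000000000) mod 2 = 0+0+0+0+0+0+0+0+0+0+0+0+0+1+0+0+0+0+0+0+0+0+0+0+0+0 mod 2 = 1
  c[19] = d·G[:,19] = (01011010000001000001011110)·(00000000000000100000000000) mod 2 = 0+0+0+0+0+0+0+0+0+0+0+0+0+0+0+0+0+0+0+0+0+0+0+0+0+0 mod 2 = 0
  c[20] = d·G[:,20] = (01011010000001000001011110)·(00000000000000010000000000) mod 2 = 0+0+0+0+0+0+0+0+0+0+0+0+0+0+0+0+0+0+0+0+0+0+0+0+0+0 mod 2 = 0
  c[21] = d·G[:,21] = (01011010000001000001011110)·(00000000000000001000000000) mod 2 = 0+0+0+0+0+0+0+0+0+0+0+0+0+0+0+0+0+0+0+0+0+0+0+0+0+0 mod 2 = 0
  c[22] = d·G[:,22] = (01011010000001000001011110)·(00000000000000000100000000) mod 2 = 0+0+0+0+0+0+0+0+0+0+0+0+0+0+0+0+0+0+0+0+0+0+0+0+0+0 mod 2 = 0
  c[23] = d·G[:,23] = (01011010000001000001011110)·(00000000000000000010000000) mod 2 = 0+0+0+0+0+0+0+0+0+0+0+0+0+0+0+0+0+0+0+0+0+0+0+0+0+0 mod 2 = 0
  c[24] = d·G[:,24] = (01011010000001000001011110)·(00000000000000000001000000) mod 2 = 0+0+0+0+0+0+0+0+0+0+0+0+0+0+0+0+0+0+0+1+0+0+0+0+0+0 mod 2 = 1
  c[25] = d·G[:,25] = (01011010000001000001011110)·(00000000000000000000100000) mod 2 = 0+0+0+0+0+0+0+0+0+0+0+0+0+0+0+0+0+0+0+0+0+0+0+0+0+0 mod 2 = 0
  c[26] = d·G[:,26] = (01011010000001000001011110)·(00000000000000000000010000) mod 2 = 0+0+0+0+0+0+0+0+0+0+0+0+0+0+0+0+0+0+0+0+0+1+0+0+0+0 mod 2 = 1
  c[27] = d·G[:,27] = (01011010000001000001011110)·(00000000000000000000001000) mod 2 = 0+0+0+0+0+0+0+0+0+0+0+0+0+0+0+0+0+0+0+0+0+0+1+0+0+0 mod 2 = 1
  c[28] = d·G[:,28] = (01011010000001000001011110)·(00000000000000000000000100) mod 2 = 0+0+0+0+0+0+0+0+0+0+0+0+0+0+0+0+0+0+0+0+0+0+0+1+0+0 mod 2 = 1
  c[29] = d·G[:,29] = (01011010000001000001011110)·(00000000000000000000000010) mod 2 = 0+0+0+0+0+0+0+0+0+0+0+0+0+0+0+0+0+0+0+0+0+0+0+0+1+0 mod 2 = 1
  c[30] = d·G[:,30] = (01011010000001000001011110)·(00000000000000000000000001) mod 2 = 0+0+0+0+0+0+0+0+0+0+0+0+0+0+0+0+0+0+0+0+0+0+0+0+0+0 mod 2 = 0
Codeword = 0101101110100000001000001011110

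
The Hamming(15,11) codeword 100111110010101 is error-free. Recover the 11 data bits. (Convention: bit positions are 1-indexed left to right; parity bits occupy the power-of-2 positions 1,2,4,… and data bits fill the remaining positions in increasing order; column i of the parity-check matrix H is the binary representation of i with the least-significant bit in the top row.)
Parity bits occupy power-of-2 positions; data bits are at positions {3,5,6,7,9,10,11,12,13,14,15} (1-indexed).
Extract: c[3]=0 c[5]=1 c[6]=1 c[7]=1 c[9]=0 c[10]=0 c[11]=1 c[12]=0 c[13]=1 c[14]=0 c[15]=1
Data = 01110010101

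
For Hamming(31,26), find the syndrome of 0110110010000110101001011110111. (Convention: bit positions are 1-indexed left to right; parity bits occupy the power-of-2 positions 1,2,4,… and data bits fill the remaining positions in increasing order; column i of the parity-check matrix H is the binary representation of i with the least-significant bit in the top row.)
Syndrome s = H · r^T (mod 2), r = 0110110010000110101001011110111:
  s[0] = (1010101010101010101010101010101)·(0110110010000110101001011110111) mod 2 = 0+0+1+0+1+0+0+0+1+0+0+0+0+0+1+0+1+0+1+0+0+0+0+0+1+0+1+0+1+0+1 mod 2 = 0
  s[1] = (0110011001100110011001100110011)·(0110110010000110101001011110111) mod 2 = 0+1+1+0+0+1+0+0+0+0+0+0+0+1+1+0+0+0+1+0+0+1+0+0+0+1+1+0+0+1+1 mod 2 = 1
  s[2] = (0001111000011110000111100001111)·(0110110010000110101001011110111) mod 2 = 0+0+0+0+1+1+0+0+0+0+0+0+0+1+1+0+0+0+0+0+0+1+0+0+0+0+0+0+1+1+1 mod 2 = 0
  s[3] = (0000000111111110000000011111111)·(0110110010000110101001011110111) mod 2 = 0+0+0+0+0+0+0+0+1+0+0+0+0+1+1+0+0+0+0+0+0+0+0+1+1+1+1+0+1+1+1 mod 2 = 0
  s[4] = (0000000000000001111111111111111)·(0110110010000110101001011110111) mod 2 = 0+0+0+0+0+0+0+0+0+0+0+0+0+0+0+0+1+0+1+0+0+1+0+1+1+1+1+0+1+1+1 mod 2 = 0
Syndrome = 01000
Non-zero syndrome: error at position 2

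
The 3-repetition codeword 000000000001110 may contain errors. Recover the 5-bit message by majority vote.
Split into 3-bit blocks and majority-vote each:
  block 1 = 000: 0 ones, 3 zeros → 0
  block 2 = 000: 0 ones, 3 zeros → 0
  block 3 = 000: 0 ones, 3 zeros → 0
  block 4 = 001: 1 ones, 2 zeros → 0
  block 5 = 110: 2 ones, 1 zeros → 1
Decoded = 00001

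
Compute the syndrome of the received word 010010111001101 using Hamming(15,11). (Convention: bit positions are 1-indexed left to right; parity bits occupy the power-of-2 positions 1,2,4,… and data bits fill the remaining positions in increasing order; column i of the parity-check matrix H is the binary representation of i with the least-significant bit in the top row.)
Syndrome s = H · r^T (mod 2), r = 010010111001101:
  s[0] = (101010101010101)·(010010111001101) mod 2 = 0+0+0+0+1+0+1+0+1+0+0+0+1+0+1 mod 2 = 1
  s[1] = (011001100110011)·(010010111001101) mod 2 = 0+1+0+0+0+0+1+0+0+0+0+0+0+0+1 mod 2 = 1
  s[2] = (000111100001111)·(010010111001101) mod 2 = 0+0+0+0+1+0+1+0+0+0+0+1+1+0+1 mod 2 = 1
  s[3] = (000000011111111)·(010010111001101) mod 2 = 0+0+0+0+0+0+0+1+1+0+0+1+1+0+1 mod 2 = 1
Syndrome = 1111
Non-zero syndrome: error at position 15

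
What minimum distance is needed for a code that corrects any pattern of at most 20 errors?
Correcting t errors requires d_min ≥ 2t + 1 = 2·20 + 1 = 41.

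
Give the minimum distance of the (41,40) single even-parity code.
d_min = 2 (flipping one data bit also flips the parity bit, so the two closest codewords differ in exactly 2 positions).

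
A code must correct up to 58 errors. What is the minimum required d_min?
Correcting t errors requires d_min ≥ 2t + 1 = 2·58 + 1 = 117.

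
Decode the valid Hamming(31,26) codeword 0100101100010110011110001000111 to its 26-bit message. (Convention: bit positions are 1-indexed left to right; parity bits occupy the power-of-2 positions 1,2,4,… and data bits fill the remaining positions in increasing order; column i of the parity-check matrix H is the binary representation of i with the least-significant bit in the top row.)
Parity bits occupy power-of-2 positions; data bits are at positions {3,5,6,7,9,10,11,12,13,14,15,17,18,19,20,21,22,23,24,25,26,27,28,29,30,31} (1-indexed).
Extract: c[3]=0 c[5]=1 c[6]=0 c[7]=1 c[9]=0 c[10]=0 c[11]=0 c[12]=1 c[13]=0 c[14]=1 c[15]=1 c[17]=0 c[18]=1 c[19]=1 c[20]=1 c[21]=1 c[22]=0 c[23]=0 c[24]=0 c[25]=1 c[26]=0 c[27]=0 c[28]=0 c[29]=1 c[30]=1 c[31]=1
Data = 01010001011011110001000111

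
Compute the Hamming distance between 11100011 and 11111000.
XOR = 00011011, count of 1s = 4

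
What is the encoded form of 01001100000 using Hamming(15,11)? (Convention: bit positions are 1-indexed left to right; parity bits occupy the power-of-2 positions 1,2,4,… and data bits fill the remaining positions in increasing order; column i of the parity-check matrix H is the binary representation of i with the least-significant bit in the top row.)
Codeword c = d · G (mod 2), d = 01001100000:
  c[0] = d·G[:,0] = (01001100000)·(11011010101) mod 2 = 0+1+0+0+1+0+0+0+0+0+0 mod 2 = 0
  c[1] = d·G[:,1] = (01001100000)·(10110110011) mod 2 = 0+0+0+0+0+1+0+0+0+0+0 mod 2 = 1
  c[2] = d·G[:,2] = (01001100000)·(10000000000) mod 2 = 0+0+0+0+0+0+0+0+0+0+0 mod 2 = 0
  c[3] = d·G[:,3] = (01001100000)·(01110001111) mod 2 = 0+1+0+0+0+0+0+0+0+0+0 mod 2 = 1
  c[4] = d·G[:,4] = (01001100000)·(01000000000) mod 2 = 0+1+0+0+0+0+0+0+0+0+0 mod 2 = 1
  c[5] = d·G[:,5] = (01001100000)·(00100000000) mod 2 = 0+0+0+0+0+0+0+0+0+0+0 mod 2 = 0
  c[6] = d·G[:,6] = (01001100000)·(00010000000) mod 2 = 0+0+0+0+0+0+0+0+0+0+0 mod 2 = 0
  c[7] = d·G[:,7] = (01001100000)·(00001111111) mod 2 = 0+0+0+0+1+1+0+0+0+0+0 mod 2 = 0
  c[8] = d·G[:,8] = (01001100000)·(00001000000) mod 2 = 0+0+0+0+1+0+0+0+0+0+0 mod 2 = 1
  c[9] = d·G[:,9] = (01001100000)·(00000100000) mod 2 = 0+0+0+0+0+1+0+0+0+0+0 mod 2 = 1
  c[10] = d·G[:,10] = (01001100000)·(00000010000) mod 2 = 0+0+0+0+0+0+0+0+0+0+0 mod 2 = 0
  c[11] = d·G[:,11] = (01001100000)·(00000001000) mod 2 = 0+0+0+0+0+0+0+0+0+0+0 mod 2 = 0
  c[12] = d·G[:,12] = (01001100000)·(00000000100) mod 2 = 0+0+0+0+0+0+0+0+0+0+0 mod 2 = 0
  c[13] = d·G[:,13] = (01001100000)·(00000000010) mod 2 = 0+0+0+0+0+0+0+0+0+0+0 mod 2 = 0
  c[14] = d·G[:,14] = (01001100000)·(00000000001) mod 2 = 0+0+0+0+0+0+0+0+0+0+0 mod 2 = 0
Codeword = 010110001100000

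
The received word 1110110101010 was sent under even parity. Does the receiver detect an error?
Sum of received bits: 1+1+1+0+1+1+0+1+0+1+0+1+0 = 8; 8 mod 2 = 0. Result is 0 → no error detected.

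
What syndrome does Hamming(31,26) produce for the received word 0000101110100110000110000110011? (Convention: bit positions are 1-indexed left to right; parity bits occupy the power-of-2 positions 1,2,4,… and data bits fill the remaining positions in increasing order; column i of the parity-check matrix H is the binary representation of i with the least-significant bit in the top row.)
Syndrome s = H · r^T (mod 2), r = 0000101110100110000110000110011:
  s[0] = (1010101010101010101010101010101)·(0000101110100110000110000110011) mod 2 = 0+0+0+0+1+0+1+0+1+0+1+0+0+0+1+0+0+0+0+0+1+0+0+0+0+0+1+0+0+0+1 mod 2 = 0
  s[1] = (0110011001100110011001100110011)·(0000101110100110000110000110011) mod 2 = 0+0+0+0+0+0+1+0+0+0+1+0+0+1+1+0+0+0+0+0+0+0+0+0+0+1+1+0+0+1+1 mod 2 = 0
  s[2] = (0001111000011110000111100001111)·(0000101110100110000110000110011) mod 2 = 0+0+0+0+1+0+1+0+0+0+0+0+0+1+1+0+0+0+0+1+1+0+0+0+0+0+0+0+0+1+1 mod 2 = 0
  s[3] = (0000000111111110000000011111111)·(0000101110100110000110000110011) mod 2 = 0+0+0+0+0+0+0+1+1+0+1+0+0+1+1+0+0+0+0+0+0+0+0+0+0+1+1+0+0+1+1 mod 2 = 1
  s[4] = (0000000000000001111111111111111)·(0000101110100110000110000110011) mod 2 = 0+0+0+0+0+0+0+0+0+0+0+0+0+0+0+0+0+0+0+1+1+0+0+0+0+1+1+0+0+1+1 mod 2 = 0
Syndrome = 00010
Non-zero syndrome: error at position 8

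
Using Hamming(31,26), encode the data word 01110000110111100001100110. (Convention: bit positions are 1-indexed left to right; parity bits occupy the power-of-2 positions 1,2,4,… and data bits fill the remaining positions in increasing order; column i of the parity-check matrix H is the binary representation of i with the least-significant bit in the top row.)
Codeword c = d · G (mod 2), d = 01110000110111100001100110:
  c[0] = d·G[:,0] = (01110000110111100001100110)·(11011010101101010101010101) mod 2 = 0+1+0+1+0+0+0+0+1+0+0+1+0+1+0+0+0+0+0+1+0+0+0+1+0+0 mod 2 = 1
  c[1] = d·G[:,1] = (01110000110111100001100110)·(10110110011011001100110011) mod 2 = 0+0+1+1+0+0+0+0+0+1+0+0+1+1+0+0+0+0+0+0+1+0+0+0+1+0 mod 2 = 1
  c[2] = d·G[:,2] = (01110000110111100001100110)·(10000000000000000000000000) mod 2 = 0+0+0+0+0+0+0+0+0+0+0+0+0+0+0+0+0+0+0+0+0+0+0+0+0+0 mod 2 = 0
  c[3] = d·G[:,3] = (01110000110111100001100110)·(01110001111000111100001111) mod 2 = 0+1+1+1+0+0+0+0+1+1+0+0+0+0+1+0+0+0+0+0+0+0+0+1+1+0 mod 2 = 0
  c[4] = d·G[:,4] = (01110000110111100001100110)·(01000000000000000000000000) mod 2 = 0+1+0+0+0+0+0+0+0+0+0+0+0+0+0+0+0+0+0+0+0+0+0+0+0+0 mod 2 = 1
  c[5] = d·G[:,5] = (01110000110111100001100110)·(00100000000000000000000000) mod 2 = 0+0+1+0+0+0+0+0+0+0+0+0+0+0+0+0+0+0+0+0+0+0+0+0+0+0 mod 2 = 1
  c[6] = d·G[:,6] = (01110000110111100001100110)·(00010000000000000000000000) mod 2 = 0+0+0+1+0+0+0+0+0+0+0+0+0+0+0+0+0+0+0+0+0+0+0+0+0+0 mod 2 = 1
  c[7] = d·G[:,7] = (01110000110111100001100110)·(00001111111000000011111111) mod 2 = 0+0+0+0+0+0+0+0+1+1+0+0+0+0+0+0+0+0+0+1+1+0+0+1+1+0 mod 2 = 0
  c[8] = d·G[:,8] = (01110000110111100001100110)·(00001000000000000000000000) mod 2 = 0+0+0+0+0+0+0+0+0+0+0+0+0+0+0+0+0+0+0+0+0+0+0+0+0+0 mod 2 = 0
  c[9] = d·G[:,9] = (01110000110111100001100110)·(00000100000000000000000000) mod 2 = 0+0+0+0+0+0+0+0+0+0+0+0+0+0+0+0+0+0+0+0+0+0+0+0+0+0 mod 2 = 0
  c[10] = d·G[:,10] = (01110000110111100001100110)·(00000010000000000000000000) mod 2 = 0+0+0+0+0+0+0+0+0+0+0+0+0+0+0+0+0+0+0+0+0+0+0+0+0+0 mod 2 = 0
  c[11] = d·G[:,11] = (01110000110111100001100110)·(00000001000000000000000000) mod 2 = 0+0+0+0+0+0+0+0+0+0+0+0+0+0+0+0+0+0+0+0+0+0+0+0+0+0 mod 2 = 0
  c[12] = d·G[:,12] = (01110000110111100001100110)·(00000000100000000000000000) mod 2 = 0+0+0+0+0+0+0+0+1+0+0+0+0+0+0+0+0+0+0+0+0+0+0+0+0+0 mod 2 = 1
  c[13] = d·G[:,13] = (01110000110111100001100110)·(00000000010000000000000000) mod 2 = 0+0+0+0+0+0+0+0+0+1+0+0+0+0+0+0+0+0+0+0+0+0+0+0+0+0 mod 2 = 1
  c[14] = d·G[:,14] = (01110000110111100001100110)·(00000000001000000000000000) mod 2 = 0+0+0+0+0+0+0+0+0+0+0+0+0+0+0+0+0+0+0+0+0+0+0+0+0+0 mod 2 = 0
  c[15] = d·G[:,15] = (01110000110111100001100110)·(00000000000111111111111111) mod 2 = 0+0+0+0+0+0+0+0+0+0+0+1+1+1+1+0+0+0+0+1+1+0+0+1+1+0 mod 2 = 0
  c[16] = d·G[:,16] = (01110000110111100001100110)·(00000000000100000000000000) mod 2 = 0+0+0+0+0+0+0+0+0+0+0+1+0+0+0+0+0+0+0+0+0+0+0+0+0+0 mod 2 = 1
  c[17] = d·G[:,17] = (01110000110111100001100110)·(00000000000010000000000000) mod 2 = 0+0+0+0+0+0+0+0+0+0+0+0+1+0+0+0+0+0+0+0+0+0+0+0+0+0 mod 2 = 1
  c[18] = d·G[:,18] = (01110000110111100001100110)·(00000000000001000000000000) mod 2 = 0+0+0+0+0+0+0+0+0+0+0+0+0+1+0+0+0+0+0+0+0+0+0+0+0+0 mod 2 = 1
  c[19] = d·G[:,19] = (01110000110111100001100110)·(00000000000000100000000000) mod 2 = 0+0+0+0+0+0+0+0+0+0+0+0+0+0+1+0+0+0+0+0+0+0+0+0+0+0 mod 2 = 1
  c[20] = d·G[:,20] = (01110000110111100001100110)·(00000000000000010000000000) mod 2 = 0+0+0+0+0+0+0+0+0+0+0+0+0+0+0+0+0+0+0+0+0+0+0+0+0+0 mod 2 = 0
  c[21] = d·G[:,21] = (01110000110111100001100110)·(00000000000000001000000000) mod 2 = 0+0+0+0+0+0+0+0+0+0+0+0+0+0+0+0+0+0+0+0+0+0+0+0+0+0 mod 2 = 0
  c[22] = d·G[:,22] = (01110000110111100001100110)·(00000000000000000100000000) mod 2 = 0+0+0+0+0+0+0+0+0+0+0+0+0+0+0+0+0+0+0+0+0+0+0+0+0+0 mod 2 = 0
  c[23] = d·G[:,23] = (01110000110111100001100110)·(00000000000000000010000000) mod 2 = 0+0+0+0+0+0+0+0+0+0+0+0+0+0+0+0+0+0+0+0+0+0+0+0+0+0 mod 2 = 0
  c[24] = d·G[:,24] = (01110000110111100001100110)·(00000000000000000001000000) mod 2 = 0+0+0+0+0+0+0+0+0+0+0+0+0+0+0+0+0+0+0+1+0+0+0+0+0+0 mod 2 = 1
  c[25] = d·G[:,25] = (01110000110111100001100110)·(00000000000000000000100000) mod 2 = 0+0+0+0+0+0+0+0+0+0+0+0+0+0+0+0+0+0+0+0+1+0+0+0+0+0 mod 2 = 1
  c[26] = d·G[:,26] = (01110000110111100001100110)·(00000000000000000000010000) mod 2 = 0+0+0+0+0+0+0+0+0+0+0+0+0+0+0+0+0+0+0+0+0+0+0+0+0+0 mod 2 = 0
  c[27] = d·G[:,27] = (01110000110111100001100110)·(00000000000000000000001000) mod 2 = 0+0+0+0+0+0+0+0+0+0+0+0+0+0+0+0+0+0+0+0+0+0+0+0+0+0 mod 2 = 0
  c[28] = d·G[:,28] = (01110000110111100001100110)·(00000000000000000000000100) mod 2 = 0+0+0+0+0+0+0+0+0+0+0+0+0+0+0+0+0+0+0+0+0+0+0+1+0+0 mod 2 = 1
  c[29] = d·G[:,29] = (01110000110111100001100110)·(00000000000000000000000010) mod 2 = 0+0+0+0+0+0+0+0+0+0+0+0+0+0+0+0+0+0+0+0+0+0+0+0+1+0 mod 2 = 1
  c[30] = d·G[:,30] = (01110000110111100001100110)·(00000000000000000000000001) mod 2 = 0+0+0+0+0+0+0+0+0+0+0+0+0+0+0+0+0+0+0+0+0+0+0+0+0+0 mod 2 = 0
Codeword = 1100111000001100111100001100110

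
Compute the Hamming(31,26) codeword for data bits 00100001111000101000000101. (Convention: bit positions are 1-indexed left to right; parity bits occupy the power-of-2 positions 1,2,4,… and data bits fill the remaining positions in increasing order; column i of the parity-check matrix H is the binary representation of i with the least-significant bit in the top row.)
Codeword c = d · G (mod 2), d = 00100001111000101000000101:
  c[0] = d·G[:,0] = (00100001111000101000000101)·(11011010101101010101010101) mod 2 = 0+0+0+0+0+0+0+0+1+0+1+0+0+0+0+0+0+0+0+0+0+0+0+1+0+1 mod 2 = 0
  c[1] = d·G[:,1] = (00100001111000101000000101)·(10110110011011001100110011) mod 2 = 0+0+1+0+0+0+0+0+0+1+1+0+0+0+0+0+1+0+0+0+0+0+0+0+0+1 mod 2 = 1
  c[2] = d·G[:,2] = (00100001111000101000000101)·(10000000000000000000000000) mod 2 = 0+0+0+0+0+0+0+0+0+0+0+0+0+0+0+0+0+0+0+0+0+0+0+0+0+0 mod 2 = 0
  c[3] = d·G[:,3] = (00100001111000101000000101)·(01110001111000111100001111) mod 2 = 0+0+1+0+0+0+0+1+1+1+1+0+0+0+1+0+1+0+0+0+0+0+0+1+0+1 mod 2 = 1
  c[4] = d·G[:,4] = (00100001111000101000000101)·(01000000000000000000000000) mod 2 = 0+0+0+0+0+0+0+0+0+0+0+0+0+0+0+0+0+0+0+0+0+0+0+0+0+0 mod 2 = 0
  c[5] = d·G[:,5] = (00100001111000101000000101)·(00100000000000000000000000) mod 2 = 0+0+1+0+0+0+0+0+0+0+0+0+0+0+0+0+0+0+0+0+0+0+0+0+0+0 mod 2 = 1
  c[6] = d·G[:,6] = (00100001111000101000000101)·(00010000000000000000000000) mod 2 = 0+0+0+0+0+0+0+0+0+0+0+0+0+0+0+0+0+0+0+0+0+0+0+0+0+0 mod 2 = 0
  c[7] = d·G[:,7] = (00100001111000101000000101)·(00001111111000000011111111) mod 2 = 0+0+0+0+0+0+0+1+1+1+1+0+0+0+0+0+0+0+0+0+0+0+0+1+0+1 mod 2 = 0
  c[8] = d·G[:,8] = (00100001111000101000000101)·(00001000000000000000000000) mod 2 = 0+0+0+0+0+0+0+0+0+0+0+0+0+0+0+0+0+0+0+0+0+0+0+0+0+0 mod 2 = 0
  c[9] = d·G[:,9] = (00100001111000101000000101)·(00000100000000000000000000) mod 2 = 0+0+0+0+0+0+0+0+0+0+0+0+0+0+0+0+0+0+0+0+0+0+0+0+0+0 mod 2 = 0
  c[10] = d·G[:,10] = (00100001111000101000000101)·(00000010000000000000000000) mod 2 = 0+0+0+0+0+0+0+0+0+0+0+0+0+0+0+0+0+0+0+0+0+0+0+0+0+0 mod 2 = 0
  c[11] = d·G[:,11] = (00100001111000101000000101)·(00000001000000000000000000) mod 2 = 0+0+0+0+0+0+0+1+0+0+0+0+0+0+0+0+0+0+0+0+0+0+0+0+0+0 mod 2 = 1
  c[12] = d·G[:,12] = (00100001111000101000000101)·(00000000100000000000000000) mod 2 = 0+0+0+0+0+0+0+0+1+0+0+0+0+0+0+0+0+0+0+0+0+0+0+0+0+0 mod 2 = 1
  c[13] = d·G[:,13] = (00100001111000101000000101)·(00000000010000000000000000) mod 2 = 0+0+0+0+0+0+0+0+0+1+0+0+0+0+0+0+0+0+0+0+0+0+0+0+0+0 mod 2 = 1
  c[14] = d·G[:,14] = (00100001111000101000000101)·(00000000001000000000000000) mod 2 = 0+0+0+0+0+0+0+0+0+0+1+0+0+0+0+0+0+0+0+0+0+0+0+0+0+0 mod 2 = 1
  c[15] = d·G[:,15] = (00100001111000101000000101)·(00000000000111111111111111) mod 2 = 0+0+0+0+0+0+0+0+0+0+0+0+0+0+1+0+1+0+0+0+0+0+0+1+0+1 mod 2 = 0
  c[16] = d·G[:,16] = (00100001111000101000000101)·(00000000000100000000000000) mod 2 = 0+0+0+0+0+0+0+0+0+0+0+0+0+0+0+0+0+0+0+0+0+0+0+0+0+0 mod 2 = 0
  c[17] = d·G[:,17] = (00100001111000101000000101)·(00000000000010000000000000) mod 2 = 0+0+0+0+0+0+0+0+0+0+0+0+0+0+0+0+0+0+0+0+0+0+0+0+0+0 mod 2 = 0
  c[18] = d·G[:,18] = (00100001111000101000000101)·(00000000000001000000000000) mod 2 = 0+0+0+0+0+0+0+0+0+0+0+0+0+0+0+0+0+0+0+0+0+0+0+0+0+0 mod 2 = 0
  c[19] = d·G[:,19] = (00100001111000101000000101)·(00000000000000100000000000) mod 2 = 0+0+0+0+0+0+0+0+0+0+0+0+0+0+1+0+0+0+0+0+0+0+0+0+0+0 mod 2 = 1
  c[20] = d·G[:,20] = (00100001111000101000000101)·(00000000000000010000000000) mod 2 = 0+0+0+0+0+0+0+0+0+0+0+0+0+0+0+0+0+0+0+0+0+0+0+0+0+0 mod 2 = 0
  c[21] = d·G[:,21] = (00100001111000101000000101)·(00000000000000001000000000) mod 2 = 0+0+0+0+0+0+0+0+0+0+0+0+0+0+0+0+1+0+0+0+0+0+0+0+0+0 mod 2 = 1
  c[22] = d·G[:,22] = (00100001111000101000000101)·(00000000000000000100000000) mod 2 = 0+0+0+0+0+0+0+0+0+0+0+0+0+0+0+0+0+0+0+0+0+0+0+0+0+0 mod 2 = 0
  c[23] = d·G[:,23] = (00100001111000101000000101)·(00000000000000000010000000) mod 2 = 0+0+0+0+0+0+0+0+0+0+0+0+0+0+0+0+0+0+0+0+0+0+0+0+0+0 mod 2 = 0
  c[24] = d·G[:,24] = (00100001111000101000000101)·(00000000000000000001000000) mod 2 = 0+0+0+0+0+0+0+0+0+0+0+0+0+0+0+0+0+0+0+0+0+0+0+0+0+0 mod 2 = 0
  c[25] = d·G[:,25] = (00100001111000101000000101)·(00000000000000000000100000) mod 2 = 0+0+0+0+0+0+0+0+0+0+0+0+0+0+0+0+0+0+0+0+0+0+0+0+0+0 mod 2 = 0
  c[26] = d·G[:,26] = (00100001111000101000000101)·(00000000000000000000010000) mod 2 = 0+0+0+0+0+0+0+0+0+0+0+0+0+0+0+0+0+0+0+0+0+0+0+0+0+0 mod 2 = 0
  c[27] = d·G[:,27] = (00100001111000101000000101)·(00000000000000000000001000) mod 2 = 0+0+0+0+0+0+0+0+0+0+0+0+0+0+0+0+0+0+0+0+0+0+0+0+0+0 mod 2 = 0
  c[28] = d·G[:,28] = (00100001111000101000000101)·(00000000000000000000000100) mod 2 = 0+0+0+0+0+0+0+0+0+0+0+0+0+0+0+0+0+0+0+0+0+0+0+1+0+0 mod 2 = 1
  c[29] = d·G[:,29] = (00100001111000101000000101)·(00000000000000000000000010) mod 2 = 0+0+0+0+0+0+0+0+0+0+0+0+0+0+0+0+0+0+0+0+0+0+0+0+0+0 mod 2 = 0
  c[30] = d·G[:,30] = (00100001111000101000000101)·(00000000000000000000000001) mod 2 = 0+0+0+0+0+0+0+0+0+0+0+0+0+0+0+0+0+0+0+0+0+0+0+0+0+1 mod 2 = 1
Codeword = 0101010000011110000101000000101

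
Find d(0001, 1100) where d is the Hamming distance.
XOR = 1101, count of 1s = 3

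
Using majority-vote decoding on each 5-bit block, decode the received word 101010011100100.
Split into 5-bit blocks and majority-vote each:
  block 1 = 10101: 3 ones, 2 zeros → 1
  block 2 = 00111: 3 ones, 2 zeros → 1
  block 3 = 00100: 1 ones, 4 zeros → 0
Decoded = 110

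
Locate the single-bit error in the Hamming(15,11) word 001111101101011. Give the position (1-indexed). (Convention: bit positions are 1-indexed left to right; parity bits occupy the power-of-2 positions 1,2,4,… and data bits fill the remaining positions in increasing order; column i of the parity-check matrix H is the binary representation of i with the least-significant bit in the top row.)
Syndrome s = H · r^T (mod 2), r = 001111101101011:
  s[0] = (101010101010101)·(001111101101011) mod 2 = 0+0+1+0+1+0+1+0+1+0+0+0+0+0+1 mod 2 = 1
  s[1] = (011001100110011)·(001111101101011) mod 2 = 0+0+1+0+0+1+1+0+0+1+0+0+0+1+1 mod 2 = 0
  s[2] = (000111100001111)·(001111101101011) mod 2 = 0+0+0+1+1+1+1+0+0+0+0+1+0+1+1 mod 2 = 1
  s[3] = (000000011111111)·(001111101101011) mod 2 = 0+0+0+0+0+0+0+0+1+1+0+1+0+1+1 mod 2 = 1
Syndrome = 1011
Column i of H is the binary representation of i, so the syndrome is the binary index of the flipped bit.
Read s = 1011 with s[0] as LSB: 1·2^0 + 0·2^1 + 1·2^2 + 1·2^3 = 13.
Error is at bit position 13.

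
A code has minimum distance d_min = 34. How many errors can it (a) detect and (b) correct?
(a) Detection requires d_min ≥ e+1, so e ≤ d_min − 1 = 33.
(b) Correction requires d_min ≥ 2t+1, so t ≤ ⌊(d_min − 1)/2⌋ = ⌊33/2⌋ = 16.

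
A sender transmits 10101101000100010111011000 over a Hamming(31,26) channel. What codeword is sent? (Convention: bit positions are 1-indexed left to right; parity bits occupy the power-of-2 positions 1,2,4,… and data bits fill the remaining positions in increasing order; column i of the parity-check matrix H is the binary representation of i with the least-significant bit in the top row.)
Codeword c = d · G (mod 2), d = 10101101000100010111011000:
  c[0] = d·G[:,0] = (10101101000100010111011000)·(11011010101101010101010101) mod 2 = 1+0+0+0+1+0+0+0+0+0+0+1+0+0+0+1+0+1+0+1+0+1+0+0+0+0 mod 2 = 1
  c[1] = d·G[:,1] = (10101101000100010111011000)·(10110110011011001100110011) mod 2 = 1+0+1+0+0+1+0+0+0+0+0+0+0+0+0+0+0+1+0+0+0+1+0+0+0+0 mod 2 = 1
  c[2] = d·G[:,2] = (10101101000100010111011000)·(10000000000000000000000000) mod 2 = 1+0+0+0+0+0+0+0+0+0+0+0+0+0+0+0+0+0+0+0+0+0+0+0+0+0 mod 2 = 1
  c[3] = d·G[:,3] = (10101101000100010111011000)·(01110001111000111100001111) mod 2 = 0+0+1+0+0+0+0+1+0+0+0+0+0+0+0+1+0+1+0+0+0+0+1+0+0+0 mod 2 = 1
  c[4] = d·G[:,4] = (10101101000100010111011000)·(01000000000000000000000000) mod 2 = 0+0+0+0+0+0+0+0+0+0+0+0+0+0+0+0+0+0+0+0+0+0+0+0+0+0 mod 2 = 0
  c[5] = d·G[:,5] = (10101101000100010111011000)·(00100000000000000000000000) mod 2 = 0+0+1+0+0+0+0+0+0+0+0+0+0+0+0+0+0+0+0+0+0+0+0+0+0+0 mod 2 = 1
  c[6] = d·G[:,6] = (10101101000100010111011000)·(00010000000000000000000000) mod 2 = 0+0+0+0+0+0+0+0+0+0+0+0+0+0+0+0+0+0+0+0+0+0+0+0+0+0 mod 2 = 0
  c[7] = d·G[:,7] = (10101101000100010111011000)·(00001111111000000011111111) mod 2 = 0+0+0+0+1+1+0+1+0+0+0+0+0+0+0+0+0+0+1+1+0+1+1+0+0+0 mod 2 = 1
  c[8] = d·G[:,8] = (10101101000100010111011000)·(00001000000000000000000000) mod 2 = 0+0+0+0+1+0+0+0+0+0+0+0+0+0+0+0+0+0+0+0+0+0+0+0+0+0 mod 2 = 1
  c[9] = d·G[:,9] = (10101101000100010111011000)·(00000100000000000000000000) mod 2 = 0+0+0+0+0+1+0+0+0+0+0+0+0+0+0+0+0+0+0+0+0+0+0+0+0+0 mod 2 = 1
  c[10] = d·G[:,10] = (10101101000100010111011000)·(00000010000000000000000000) mod 2 = 0+0+0+0+0+0+0+0+0+0+0+0+0+0+0+0+0+0+0+0+0+0+0+0+0+0 mod 2 = 0
  c[11] = d·G[:,11] = (10101101000100010111011000)·(00000001000000000000000000) mod 2 = 0+0+0+0+0+0+0+1+0+0+0+0+0+0+0+0+0+0+0+0+0+0+0+0+0+0 mod 2 = 1
  c[12] = d·G[:,12] = (10101101000100010111011000)·(00000000100000000000000000) mod 2 = 0+0+0+0+0+0+0+0+0+0+0+0+0+0+0+0+0+0+0+0+0+0+0+0+0+0 mod 2 = 0
  c[13] = d·G[:,13] = (10101101000100010111011000)·(00000000010000000000000000) mod 2 = 0+0+0+0+0+0+0+0+0+0+0+0+0+0+0+0+0+0+0+0+0+0+0+0+0+0 mod 2 = 0
  c[14] = d·G[:,14] = (10101101000100010111011000)·(00000000001000000000000000) mod 2 = 0+0+0+0+0+0+0+0+0+0+0+0+0+0+0+0+0+0+0+0+0+0+0+0+0+0 mod 2 = 0
  c[15] = d·G[:,15] = (10101101000100010111011000)·(00000000000111111111111111) mod 2 = 0+0+0+0+0+0+0+0+0+0+0+1+0+0+0+1+0+1+1+1+0+1+1+0+0+0 mod 2 = 1
  c[16] = d·G[:,16] = (10101101000100010111011000)·(00000000000100000000000000) mod 2 = 0+0+0+0+0+0+0+0+0+0+0+1+0+0+0+0+0+0+0+0+0+0+0+0+0+0 mod 2 = 1
  c[17] = d·G[:,17] = (10101101000100010111011000)·(00000000000010000000000000) mod 2 = 0+0+0+0+0+0+0+0+0+0+0+0+0+0+0+0+0+0+0+0+0+0+0+0+0+0 mod 2 = 0
  c[18] = d·G[:,18] = (10101101000100010111011000)·(00000000000001000000000000) mod 2 = 0+0+0+0+0+0+0+0+0+0+0+0+0+0+0+0+0+0+0+0+0+0+0+0+0+0 mod 2 = 0
  c[19] = d·G[:,19] = (10101101000100010111011000)·(00000000000000100000000000) mod 2 = 0+0+0+0+0+0+0+0+0+0+0+0+0+0+0+0+0+0+0+0+0+0+0+0+0+0 mod 2 = 0
  c[20] = d·G[:,20] = (10101101000100010111011000)·(00000000000000010000000000) mod 2 = 0+0+0+0+0+0+0+0+0+0+0+0+0+0+0+1+0+0+0+0+0+0+0+0+0+0 mod 2 = 1
  c[21] = d·G[:,21] = (10101101000100010111011000)·(00000000000000001000000000) mod 2 = 0+0+0+0+0+0+0+0+0+0+0+0+0+0+0+0+0+0+0+0+0+0+0+0+0+0 mod 2 = 0
  c[22] = d·G[:,22] = (10101101000100010111011000)·(00000000000000000100000000) mod 2 = 0+0+0+0+0+0+0+0+0+0+0+0+0+0+0+0+0+1+0+0+0+0+0+0+0+0 mod 2 = 1
  c[23] = d·G[:,23] = (10101101000100010111011000)·(00000000000000000010000000) mod 2 = 0+0+0+0+0+0+0+0+0+0+0+0+0+0+0+0+0+0+1+0+0+0+0+0+0+0 mod 2 = 1
  c[24] = d·G[:,24] = (10101101000100010111011000)·(00000000000000000001000000) mod 2 = 0+0+0+0+0+0+0+0+0+0+0+0+0+0+0+0+0+0+0+1+0+0+0+0+0+0 mod 2 = 1
  c[25] = d·G[:,25] = (10101101000100010111011000)·(00000000000000000000100000) mod 2 = 0+0+0+0+0+0+0+0+0+0+0+0+0+0+0+0+0+0+0+0+0+0+0+0+0+0 mod 2 = 0
  c[26] = d·G[:,26] = (10101101000100010111011000)·(00000000000000000000010000) mod 2 = 0+0+0+0+0+0+0+0+0+0+0+0+0+0+0+0+0+0+0+0+0+1+0+0+0+0 mod 2 = 1
  c[27] = d·G[:,27] = (10101101000100010111011000)·(00000000000000000000001000) mod 2 = 0+0+0+0+0+0+0+0+0+0+0+0+0+0+0+0+0+0+0+0+0+0+1+0+0+0 mod 2 = 1
  c[28] = d·G[:,28] = (10101101000100010111011000)·(00000000000000000000000100) mod 2 = 0+0+0+0+0+0+0+0+0+0+0+0+0+0+0+0+0+0+0+0+0+0+0+0+0+0 mod 2 = 0
  c[29] = d·G[:,29] = (10101101000100010111011000)·(00000000000000000000000010) mod 2 = 0+0+0+0+0+0+0+0+0+0+0+0+0+0+0+0+0+0+0+0+0+0+0+0+0+0 mod 2 = 0
  c[30] = d·G[:,30] = (10101101000100010111011000)·(00000000000000000000000001) mod 2 = 0+0+0+0+0+0+0+0+0+0+0+0+0+0+0+0+0+0+0+0+0+0+0+0+0+0 mod 2 = 0
Codeword = 1111010111010001100010111011000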